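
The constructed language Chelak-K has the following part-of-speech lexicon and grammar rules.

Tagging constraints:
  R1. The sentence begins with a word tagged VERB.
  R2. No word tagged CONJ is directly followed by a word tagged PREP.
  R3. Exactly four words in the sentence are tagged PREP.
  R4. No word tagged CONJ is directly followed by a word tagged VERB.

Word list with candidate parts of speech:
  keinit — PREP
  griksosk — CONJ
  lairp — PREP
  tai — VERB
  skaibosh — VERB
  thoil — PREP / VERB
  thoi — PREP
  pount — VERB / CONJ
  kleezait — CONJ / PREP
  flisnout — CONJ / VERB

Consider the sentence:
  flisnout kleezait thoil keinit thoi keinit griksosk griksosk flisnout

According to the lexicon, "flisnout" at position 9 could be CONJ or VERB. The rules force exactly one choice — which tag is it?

CONJ

Candidates per position — 1:flisnout {CONJ,VERB}; 2:kleezait {CONJ,PREP}; 3:thoil {PREP,VERB}; 4:keinit {PREP}; 5:thoi {PREP}; 6:keinit {PREP}; 7:griksosk {CONJ}; 8:griksosk {CONJ}; 9:flisnout {CONJ,VERB}.
Position 1: CONJ is ruled out by rule 1; that leaves VERB.
Position 9: VERB is ruled out by rule 4; that leaves CONJ.
The remaining ambiguous positions (2, 3) are resolved jointly — only one combination satisfies every rule.
That leaves exactly one tagging: VERB PREP VERB PREP PREP PREP CONJ CONJ CONJ.
Rule-by-rule: rule 1 ✓; rule 2 ✓; rule 3 ✓; rule 4 ✓.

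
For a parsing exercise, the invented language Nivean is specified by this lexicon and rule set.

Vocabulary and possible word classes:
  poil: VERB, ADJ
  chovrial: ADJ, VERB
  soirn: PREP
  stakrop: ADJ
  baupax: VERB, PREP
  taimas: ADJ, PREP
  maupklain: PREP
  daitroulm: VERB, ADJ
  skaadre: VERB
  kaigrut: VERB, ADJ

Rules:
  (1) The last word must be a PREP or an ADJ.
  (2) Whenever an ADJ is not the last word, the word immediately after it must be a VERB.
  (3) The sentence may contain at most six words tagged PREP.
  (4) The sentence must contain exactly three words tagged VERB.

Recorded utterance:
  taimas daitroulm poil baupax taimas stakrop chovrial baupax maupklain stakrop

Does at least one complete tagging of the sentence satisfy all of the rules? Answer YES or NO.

YES

Candidates per position — 1:taimas {ADJ,PREP}; 2:daitroulm {VERB,ADJ}; 3:poil {VERB,ADJ}; 4:baupax {VERB,PREP}; 5:taimas {ADJ,PREP}; 6:stakrop {ADJ}; 7:chovrial {ADJ,VERB}; 8:baupax {VERB,PREP}; 9:maupklain {PREP}; 10:stakrop {ADJ}.
One satisfying assignment: PREP VERB VERB PREP PREP ADJ VERB PREP PREP ADJ.
Rule-by-rule: rule 1 ✓; rule 2 ✓; rule 3 ✓; rule 4 ✓.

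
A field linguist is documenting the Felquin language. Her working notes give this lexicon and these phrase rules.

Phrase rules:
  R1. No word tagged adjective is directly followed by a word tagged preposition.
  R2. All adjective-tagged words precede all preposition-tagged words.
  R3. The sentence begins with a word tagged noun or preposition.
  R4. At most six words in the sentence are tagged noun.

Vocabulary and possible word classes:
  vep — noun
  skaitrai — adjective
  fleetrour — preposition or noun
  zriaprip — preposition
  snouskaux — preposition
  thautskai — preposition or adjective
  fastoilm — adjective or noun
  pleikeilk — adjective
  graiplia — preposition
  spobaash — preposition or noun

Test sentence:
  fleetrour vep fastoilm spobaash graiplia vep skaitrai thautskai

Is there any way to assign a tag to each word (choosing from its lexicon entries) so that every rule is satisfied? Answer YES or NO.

Candidates per position — 1:fleetrour {preposition,noun}; 2:vep {noun}; 3:fastoilm {adjective,noun}; 4:spobaash {preposition,noun}; 5:graiplia {preposition}; 6:vep {noun}; 7:skaitrai {adjective}; 8:thautskai {preposition,adjective}.
Rule 2 cannot be satisfied by any choice of tags from the lexicon.
So there is no consistent tagging.

NO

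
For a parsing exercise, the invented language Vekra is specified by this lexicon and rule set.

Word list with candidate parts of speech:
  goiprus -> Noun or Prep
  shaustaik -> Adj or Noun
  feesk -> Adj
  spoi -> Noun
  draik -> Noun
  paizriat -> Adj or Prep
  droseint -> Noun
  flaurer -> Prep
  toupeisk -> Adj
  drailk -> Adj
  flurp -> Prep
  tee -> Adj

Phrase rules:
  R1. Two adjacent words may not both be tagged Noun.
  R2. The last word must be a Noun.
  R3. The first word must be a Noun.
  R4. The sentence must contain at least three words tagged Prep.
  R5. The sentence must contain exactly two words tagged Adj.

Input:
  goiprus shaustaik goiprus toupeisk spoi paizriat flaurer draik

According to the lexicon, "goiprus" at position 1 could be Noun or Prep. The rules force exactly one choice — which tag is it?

Candidates per position — 1:goiprus {Noun,Prep}; 2:shaustaik {Adj,Noun}; 3:goiprus {Noun,Prep}; 4:toupeisk {Adj}; 5:spoi {Noun}; 6:paizriat {Adj,Prep}; 7:flaurer {Prep}; 8:draik {Noun}.
Position 1: tagging it Prep would leave rule 3 unsatisfiable, so it must be Noun.
Position 2: tagging it Noun would leave rule 1 unsatisfiable, so it must be Adj.
Position 3: tagging it Noun would leave rule 4 unsatisfiable, so it must be Prep.
Position 6: tagging it Adj would leave rule 4 unsatisfiable, so it must be Prep.
So the tagging must be: Noun Adj Prep Adj Noun Prep Prep Noun.
Check: rule 1 ✓; rule 2 ✓; rule 3 ✓; rule 4 ✓; rule 5 ✓.

Noun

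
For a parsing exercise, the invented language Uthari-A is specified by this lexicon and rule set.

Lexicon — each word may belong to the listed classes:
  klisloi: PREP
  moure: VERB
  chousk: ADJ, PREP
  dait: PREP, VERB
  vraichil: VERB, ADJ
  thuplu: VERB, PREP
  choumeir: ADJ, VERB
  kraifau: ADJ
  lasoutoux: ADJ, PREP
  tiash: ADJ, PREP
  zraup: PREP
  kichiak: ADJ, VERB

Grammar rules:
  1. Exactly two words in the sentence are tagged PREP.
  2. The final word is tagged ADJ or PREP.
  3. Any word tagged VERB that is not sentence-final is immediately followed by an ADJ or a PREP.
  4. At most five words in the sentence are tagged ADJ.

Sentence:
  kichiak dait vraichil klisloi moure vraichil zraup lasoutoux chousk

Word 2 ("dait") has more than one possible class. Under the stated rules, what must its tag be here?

VERB

Candidates per position — 1:kichiak {ADJ,VERB}; 2:dait {PREP,VERB}; 3:vraichil {VERB,ADJ}; 4:klisloi {PREP}; 5:moure {VERB}; 6:vraichil {VERB,ADJ}; 7:zraup {PREP}; 8:lasoutoux {ADJ,PREP}; 9:chousk {ADJ,PREP}.
Word 2 cannot be PREP — rule 1 would then fail for every completion. It is VERB.
Word 3 cannot be VERB — rule 3 would then fail for every completion. It is ADJ.
Word 6 cannot be VERB — rule 3 would then fail for every completion. It is ADJ.
Word 8 cannot be PREP — rule 1 would then fail for every completion. It is ADJ.
Word 9 cannot be PREP — rule 1 would then fail for every completion. It is ADJ.
Word 1 cannot be VERB — rule 3 would then fail for every completion. It is ADJ.
So the tagging must be: ADJ VERB ADJ PREP VERB ADJ PREP ADJ ADJ.
Check: rule 1 holds; rule 2 holds; rule 3 holds; rule 4 holds.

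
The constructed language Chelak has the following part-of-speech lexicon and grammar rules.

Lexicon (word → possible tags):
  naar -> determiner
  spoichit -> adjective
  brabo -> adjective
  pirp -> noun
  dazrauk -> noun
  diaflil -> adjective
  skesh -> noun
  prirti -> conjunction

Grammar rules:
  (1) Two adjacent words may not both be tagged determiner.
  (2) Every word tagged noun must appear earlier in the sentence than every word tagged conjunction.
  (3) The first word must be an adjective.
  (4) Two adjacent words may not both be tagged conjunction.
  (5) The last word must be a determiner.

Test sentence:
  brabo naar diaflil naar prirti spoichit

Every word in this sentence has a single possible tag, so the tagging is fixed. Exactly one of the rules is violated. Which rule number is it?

Fixed tagging: adjective determiner adjective determiner conjunction adjective.
Checking each rule: R1 ✓, R2 ✓, R3 ✓, R4 ✓, R5 ✗.
Only rule 5 fails.

5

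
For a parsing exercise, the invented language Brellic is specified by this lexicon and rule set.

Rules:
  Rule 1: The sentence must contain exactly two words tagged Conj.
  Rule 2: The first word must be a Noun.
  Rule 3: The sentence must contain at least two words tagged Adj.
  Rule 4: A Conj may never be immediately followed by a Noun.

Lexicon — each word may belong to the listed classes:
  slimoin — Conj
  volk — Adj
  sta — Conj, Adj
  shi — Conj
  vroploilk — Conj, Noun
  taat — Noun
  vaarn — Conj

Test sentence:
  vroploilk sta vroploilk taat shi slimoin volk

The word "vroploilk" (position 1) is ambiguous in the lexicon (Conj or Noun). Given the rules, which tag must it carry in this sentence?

Noun

Candidates per position — 1:vroploilk {Conj,Noun}; 2:sta {Conj,Adj}; 3:vroploilk {Conj,Noun}; 4:taat {Noun}; 5:shi {Conj}; 6:slimoin {Conj}; 7:volk {Adj}.
Position 1: tagging it Conj would leave rule 1 unsatisfiable, so it must be Noun.
Position 2: tagging it Conj would leave rule 1 unsatisfiable, so it must be Adj.
Position 3: tagging it Conj would leave rule 1 unsatisfiable, so it must be Noun.
The unique satisfying tagging is: Noun Adj Noun Noun Conj Conj Adj.
Rule-by-rule: rule 1 satisfied; rule 2 satisfied; rule 3 satisfied; rule 4 satisfied.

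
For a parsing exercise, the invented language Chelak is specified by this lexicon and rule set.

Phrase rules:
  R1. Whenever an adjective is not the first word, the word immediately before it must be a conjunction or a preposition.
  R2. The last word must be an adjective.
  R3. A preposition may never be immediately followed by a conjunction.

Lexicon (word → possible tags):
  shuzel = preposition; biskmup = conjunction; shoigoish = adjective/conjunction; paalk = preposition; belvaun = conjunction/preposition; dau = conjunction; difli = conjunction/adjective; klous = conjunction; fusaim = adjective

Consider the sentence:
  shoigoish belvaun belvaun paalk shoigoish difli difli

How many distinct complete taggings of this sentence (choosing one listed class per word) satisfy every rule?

Candidates per position — 1:shoigoish {adjective,conjunction}; 2:belvaun {conjunction,preposition}; 3:belvaun {conjunction,preposition}; 4:paalk {preposition}; 5:shoigoish {adjective,conjunction}; 6:difli {conjunction,adjective}; 7:difli {conjunction,adjective}.
There are 64 candidate sequences in total.
Checking each against the rules leaves 6 sequences.
Count = 6.

6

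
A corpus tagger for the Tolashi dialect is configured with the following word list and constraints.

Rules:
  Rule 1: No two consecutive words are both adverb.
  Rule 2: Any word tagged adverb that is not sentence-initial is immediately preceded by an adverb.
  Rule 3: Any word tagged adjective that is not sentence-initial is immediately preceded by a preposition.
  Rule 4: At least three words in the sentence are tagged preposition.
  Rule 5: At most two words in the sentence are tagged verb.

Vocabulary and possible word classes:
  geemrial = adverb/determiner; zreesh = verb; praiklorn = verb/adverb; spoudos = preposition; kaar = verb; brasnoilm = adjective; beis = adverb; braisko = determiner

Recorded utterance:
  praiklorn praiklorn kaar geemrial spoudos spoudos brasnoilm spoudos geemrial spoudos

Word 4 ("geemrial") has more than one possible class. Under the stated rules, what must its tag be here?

Candidates per position — 1:praiklorn {verb,adverb}; 2:praiklorn {verb,adverb}; 3:kaar {verb}; 4:geemrial {adverb,determiner}; 5:spoudos {preposition}; 6:spoudos {preposition}; 7:brasnoilm {adjective}; 8:spoudos {preposition}; 9:geemrial {adverb,determiner}; 10:spoudos {preposition}.
At position 4, choosing adverb makes rule 2 impossible to satisfy; hence determiner.
At position 9, choosing adverb makes rule 2 impossible to satisfy; hence determiner.
The remaining ambiguous positions (1, 2) are resolved jointly — only one combination satisfies every rule.
The unique satisfying tagging is: adverb verb verb determiner preposition preposition adjective preposition determiner preposition.
Checking: rule 1 ✓; rule 2 ✓; rule 3 ✓; rule 4 ✓; rule 5 ✓.

determiner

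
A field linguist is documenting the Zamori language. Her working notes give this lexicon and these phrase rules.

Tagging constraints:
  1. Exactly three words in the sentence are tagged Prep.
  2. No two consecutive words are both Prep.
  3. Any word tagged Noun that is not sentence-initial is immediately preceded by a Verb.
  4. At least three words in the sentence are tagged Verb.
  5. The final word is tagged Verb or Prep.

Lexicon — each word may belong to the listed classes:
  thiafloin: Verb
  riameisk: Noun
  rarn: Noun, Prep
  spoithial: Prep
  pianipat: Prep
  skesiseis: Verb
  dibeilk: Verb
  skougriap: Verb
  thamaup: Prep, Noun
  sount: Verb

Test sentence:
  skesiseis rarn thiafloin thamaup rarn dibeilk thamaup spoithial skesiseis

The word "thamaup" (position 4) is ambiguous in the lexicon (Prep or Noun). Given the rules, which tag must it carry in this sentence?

Candidates per position — 1:skesiseis {Verb}; 2:rarn {Noun,Prep}; 3:thiafloin {Verb}; 4:thamaup {Prep,Noun}; 5:rarn {Noun,Prep}; 6:dibeilk {Verb}; 7:thamaup {Prep,Noun}; 8:spoithial {Prep}; 9:skesiseis {Verb}.
At position 5, choosing Noun makes rule 3 impossible to satisfy; hence Prep.
At position 7, choosing Prep makes rule 2 impossible to satisfy; hence Noun.
At position 4, choosing Prep makes rule 2 impossible to satisfy; hence Noun.
At position 2, choosing Noun makes rule 1 impossible to satisfy; hence Prep.
That leaves exactly one tagging: Verb Prep Verb Noun Prep Verb Noun Prep Verb.
Checking: rule 1 holds; rule 2 holds; rule 3 holds; rule 4 holds; rule 5 holds.

Noun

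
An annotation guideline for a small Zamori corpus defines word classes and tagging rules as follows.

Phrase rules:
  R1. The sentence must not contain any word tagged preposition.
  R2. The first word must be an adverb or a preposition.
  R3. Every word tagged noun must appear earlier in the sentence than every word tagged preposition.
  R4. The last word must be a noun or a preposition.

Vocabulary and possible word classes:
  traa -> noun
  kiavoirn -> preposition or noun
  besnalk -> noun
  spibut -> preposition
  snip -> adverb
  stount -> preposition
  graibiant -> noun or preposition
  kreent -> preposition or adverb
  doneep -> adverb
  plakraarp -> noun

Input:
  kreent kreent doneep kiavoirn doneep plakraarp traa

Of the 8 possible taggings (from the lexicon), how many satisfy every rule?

Candidates per position — 1:kreent {preposition,adverb}; 2:kreent {preposition,adverb}; 3:doneep {adverb}; 4:kiavoirn {preposition,noun}; 5:doneep {adverb}; 6:plakraarp {noun}; 7:traa {noun}.
There are 8 candidate sequences in total.
The sequences that satisfy every rule: adverb adverb adverb noun adverb noun noun.
Count = 1.

1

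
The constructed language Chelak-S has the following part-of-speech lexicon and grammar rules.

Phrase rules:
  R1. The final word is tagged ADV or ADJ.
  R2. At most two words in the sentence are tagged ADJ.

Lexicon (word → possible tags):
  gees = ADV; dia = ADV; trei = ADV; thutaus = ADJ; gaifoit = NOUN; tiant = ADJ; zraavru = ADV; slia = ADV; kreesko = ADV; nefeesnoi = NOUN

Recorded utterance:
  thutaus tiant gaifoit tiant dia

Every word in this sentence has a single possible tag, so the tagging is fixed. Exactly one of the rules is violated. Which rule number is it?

2

Fixed tagging: ADJ ADJ NOUN ADJ ADV.
Rule check: R1 ✓, R2 ✗.
Only rule 2 fails.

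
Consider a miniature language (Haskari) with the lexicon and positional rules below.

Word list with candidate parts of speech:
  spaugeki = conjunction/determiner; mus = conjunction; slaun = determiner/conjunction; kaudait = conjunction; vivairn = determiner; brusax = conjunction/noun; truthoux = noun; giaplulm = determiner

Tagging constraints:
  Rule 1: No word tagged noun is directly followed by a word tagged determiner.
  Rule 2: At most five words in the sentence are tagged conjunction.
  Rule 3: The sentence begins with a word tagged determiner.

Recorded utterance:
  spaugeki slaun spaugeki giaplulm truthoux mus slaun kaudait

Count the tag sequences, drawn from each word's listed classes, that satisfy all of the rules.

Candidates per position — 1:spaugeki {conjunction,determiner}; 2:slaun {determiner,conjunction}; 3:spaugeki {conjunction,determiner}; 4:giaplulm {determiner}; 5:truthoux {noun}; 6:mus {conjunction}; 7:slaun {determiner,conjunction}; 8:kaudait {conjunction}.
There are 16 candidate sequences in total.
Checking each against the rules leaves 8 sequences.
Count = 8.

8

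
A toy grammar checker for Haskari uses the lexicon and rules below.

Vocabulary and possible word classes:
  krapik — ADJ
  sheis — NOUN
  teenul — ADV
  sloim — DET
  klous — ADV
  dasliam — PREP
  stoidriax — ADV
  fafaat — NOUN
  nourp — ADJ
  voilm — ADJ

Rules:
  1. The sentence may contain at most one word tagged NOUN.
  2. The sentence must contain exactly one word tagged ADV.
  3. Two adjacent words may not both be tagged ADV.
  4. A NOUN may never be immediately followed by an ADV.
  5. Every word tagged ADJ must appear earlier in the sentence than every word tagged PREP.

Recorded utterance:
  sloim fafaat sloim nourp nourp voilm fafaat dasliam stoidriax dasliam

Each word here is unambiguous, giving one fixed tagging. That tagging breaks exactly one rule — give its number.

1

Fixed tagging: DET NOUN DET ADJ ADJ ADJ NOUN PREP ADV PREP.
Rule check: R1 ✗, R2 ✓, R3 ✓, R4 ✓, R5 ✓.
Only rule 1 fails.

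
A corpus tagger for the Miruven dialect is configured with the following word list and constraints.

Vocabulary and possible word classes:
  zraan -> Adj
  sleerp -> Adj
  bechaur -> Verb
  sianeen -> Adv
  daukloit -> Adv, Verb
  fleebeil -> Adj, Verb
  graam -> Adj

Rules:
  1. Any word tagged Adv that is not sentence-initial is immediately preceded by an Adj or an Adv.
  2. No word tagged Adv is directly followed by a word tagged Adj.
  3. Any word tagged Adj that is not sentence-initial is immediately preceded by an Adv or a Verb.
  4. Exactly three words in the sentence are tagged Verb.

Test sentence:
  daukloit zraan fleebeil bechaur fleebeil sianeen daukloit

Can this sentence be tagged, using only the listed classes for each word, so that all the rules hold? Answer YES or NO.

Candidates per position — 1:daukloit {Adv,Verb}; 2:zraan {Adj}; 3:fleebeil {Adj,Verb}; 4:bechaur {Verb}; 5:fleebeil {Adj,Verb}; 6:sianeen {Adv}; 7:daukloit {Adv,Verb}.
One satisfying assignment: Verb Adj Verb Verb Adj Adv Adv.
Rule-by-rule: rule 1 holds; rule 2 holds; rule 3 holds; rule 4 holds.

YES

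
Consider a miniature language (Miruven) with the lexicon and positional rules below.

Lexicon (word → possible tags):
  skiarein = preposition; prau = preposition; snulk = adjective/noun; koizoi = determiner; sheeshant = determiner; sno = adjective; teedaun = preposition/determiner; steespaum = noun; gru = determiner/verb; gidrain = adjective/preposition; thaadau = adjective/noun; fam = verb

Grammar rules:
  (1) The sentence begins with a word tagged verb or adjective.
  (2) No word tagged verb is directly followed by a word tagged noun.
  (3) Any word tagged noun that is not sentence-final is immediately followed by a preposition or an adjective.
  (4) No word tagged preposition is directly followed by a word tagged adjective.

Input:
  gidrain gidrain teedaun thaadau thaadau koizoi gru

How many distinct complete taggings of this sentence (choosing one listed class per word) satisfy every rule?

Candidates per position — 1:gidrain {adjective,preposition}; 2:gidrain {adjective,preposition}; 3:teedaun {preposition,determiner}; 4:thaadau {adjective,noun}; 5:thaadau {adjective,noun}; 6:koizoi {determiner}; 7:gru {determiner,verb}.
There are 64 candidate sequences in total.
Checking each against the rules leaves 12 sequences.
Count = 12.

12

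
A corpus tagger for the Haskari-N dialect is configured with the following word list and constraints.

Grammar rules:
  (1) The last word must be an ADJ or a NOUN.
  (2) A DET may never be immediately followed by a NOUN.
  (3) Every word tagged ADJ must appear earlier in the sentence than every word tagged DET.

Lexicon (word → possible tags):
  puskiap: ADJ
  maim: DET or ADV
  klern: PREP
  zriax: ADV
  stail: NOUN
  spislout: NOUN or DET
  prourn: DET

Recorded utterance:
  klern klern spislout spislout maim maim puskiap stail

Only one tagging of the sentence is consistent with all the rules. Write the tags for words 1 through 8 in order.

Candidates per position — 1:klern {PREP}; 2:klern {PREP}; 3:spislout {NOUN,DET}; 4:spislout {NOUN,DET}; 5:maim {DET,ADV}; 6:maim {DET,ADV}; 7:puskiap {ADJ}; 8:stail {NOUN}.
Word 3 cannot be DET — rule 3 would then fail for every completion. It is NOUN.
Word 4 cannot be DET — rule 3 would then fail for every completion. It is NOUN.
Word 5 cannot be DET — rule 3 would then fail for every completion. It is ADV.
Word 6 cannot be DET — rule 3 would then fail for every completion. It is ADV.
The unique satisfying tagging is: PREP PREP NOUN NOUN ADV ADV ADJ NOUN.
Verifying each rule — rule 1 ok; rule 2 ok; rule 3 ok.

PREP PREP NOUN NOUN ADV ADV ADJ NOUN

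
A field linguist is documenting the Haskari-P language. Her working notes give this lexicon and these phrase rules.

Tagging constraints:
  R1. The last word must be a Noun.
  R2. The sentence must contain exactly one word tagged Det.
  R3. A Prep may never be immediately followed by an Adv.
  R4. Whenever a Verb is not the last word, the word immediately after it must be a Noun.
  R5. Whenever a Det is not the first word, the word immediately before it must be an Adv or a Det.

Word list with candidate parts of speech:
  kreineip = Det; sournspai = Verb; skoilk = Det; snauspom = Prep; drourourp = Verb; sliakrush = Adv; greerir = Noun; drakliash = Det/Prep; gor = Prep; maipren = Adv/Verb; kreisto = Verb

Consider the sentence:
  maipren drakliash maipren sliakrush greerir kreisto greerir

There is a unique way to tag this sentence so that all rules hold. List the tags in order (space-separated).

Candidates per position — 1:maipren {Adv,Verb}; 2:drakliash {Det,Prep}; 3:maipren {Adv,Verb}; 4:sliakrush {Adv}; 5:greerir {Noun}; 6:kreisto {Verb}; 7:greerir {Noun}.
Position 1: Verb is ruled out by rule 4; that leaves Adv.
Position 2: Prep is ruled out by rule 2; that leaves Det.
Position 3: Verb is ruled out by rule 4; that leaves Adv.
That leaves exactly one tagging: Adv Det Adv Adv Noun Verb Noun.
Rule-by-rule: rule 1 holds; rule 2 holds; rule 3 holds; rule 4 holds; rule 5 holds.

Adv Det Adv Adv Noun Verb Noun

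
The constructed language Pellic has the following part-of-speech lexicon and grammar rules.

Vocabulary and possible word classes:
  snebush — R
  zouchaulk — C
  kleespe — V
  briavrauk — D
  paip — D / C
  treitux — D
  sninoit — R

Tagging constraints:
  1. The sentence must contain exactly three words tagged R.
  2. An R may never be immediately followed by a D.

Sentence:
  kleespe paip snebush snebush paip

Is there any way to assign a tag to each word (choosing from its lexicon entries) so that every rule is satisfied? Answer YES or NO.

NO

Candidates per position — 1:kleespe {V}; 2:paip {D,C}; 3:snebush {R}; 4:snebush {R}; 5:paip {D,C}.
Rule 1 cannot be satisfied by any choice of tags from the lexicon.
So there is no consistent tagging.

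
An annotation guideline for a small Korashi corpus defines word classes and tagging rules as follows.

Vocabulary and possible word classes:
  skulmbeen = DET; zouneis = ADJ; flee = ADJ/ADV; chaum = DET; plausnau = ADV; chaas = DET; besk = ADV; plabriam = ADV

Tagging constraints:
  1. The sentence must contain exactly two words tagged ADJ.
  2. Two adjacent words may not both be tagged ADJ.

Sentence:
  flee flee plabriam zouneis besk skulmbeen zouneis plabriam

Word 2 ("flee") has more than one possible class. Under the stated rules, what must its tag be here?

Candidates per position — 1:flee {ADJ,ADV}; 2:flee {ADJ,ADV}; 3:plabriam {ADV}; 4:zouneis {ADJ}; 5:besk {ADV}; 6:skulmbeen {DET}; 7:zouneis {ADJ}; 8:plabriam {ADV}.
Position 1: tagging it ADJ would leave rule 1 unsatisfiable, so it must be ADV.
Position 2: tagging it ADJ would leave rule 1 unsatisfiable, so it must be ADV.
The unique satisfying tagging is: ADV ADV ADV ADJ ADV DET ADJ ADV.
Checking: rule 1 holds; rule 2 holds.

ADV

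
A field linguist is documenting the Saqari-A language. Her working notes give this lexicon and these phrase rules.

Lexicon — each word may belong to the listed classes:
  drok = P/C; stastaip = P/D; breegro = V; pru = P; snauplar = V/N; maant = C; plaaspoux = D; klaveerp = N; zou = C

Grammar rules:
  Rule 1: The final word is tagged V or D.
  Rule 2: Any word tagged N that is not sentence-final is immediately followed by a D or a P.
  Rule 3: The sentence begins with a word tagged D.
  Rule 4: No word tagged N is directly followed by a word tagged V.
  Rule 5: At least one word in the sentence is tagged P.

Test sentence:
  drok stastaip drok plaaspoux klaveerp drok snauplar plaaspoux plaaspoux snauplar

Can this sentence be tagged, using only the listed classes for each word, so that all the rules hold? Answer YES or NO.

Candidates per position — 1:drok {P,C}; 2:stastaip {P,D}; 3:drok {P,C}; 4:plaaspoux {D}; 5:klaveerp {N}; 6:drok {P,C}; 7:snauplar {V,N}; 8:plaaspoux {D}; 9:plaaspoux {D}; 10:snauplar {V,N}.
Rule 3 cannot be satisfied by any choice of tags from the lexicon.
So there is no consistent tagging.

NO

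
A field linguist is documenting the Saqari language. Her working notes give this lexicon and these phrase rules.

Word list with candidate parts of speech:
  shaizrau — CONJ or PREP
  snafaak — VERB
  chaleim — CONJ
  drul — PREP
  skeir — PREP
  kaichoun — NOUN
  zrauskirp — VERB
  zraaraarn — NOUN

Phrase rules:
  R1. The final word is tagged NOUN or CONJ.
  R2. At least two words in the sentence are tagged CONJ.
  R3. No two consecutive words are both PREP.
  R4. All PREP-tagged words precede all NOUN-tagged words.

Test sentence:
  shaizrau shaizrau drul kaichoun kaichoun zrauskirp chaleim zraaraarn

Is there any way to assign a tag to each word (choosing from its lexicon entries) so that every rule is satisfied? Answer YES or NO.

YES

Candidates per position — 1:shaizrau {CONJ,PREP}; 2:shaizrau {CONJ,PREP}; 3:drul {PREP}; 4:kaichoun {NOUN}; 5:kaichoun {NOUN}; 6:zrauskirp {VERB}; 7:chaleim {CONJ}; 8:zraaraarn {NOUN}.
One satisfying assignment: PREP CONJ PREP NOUN NOUN VERB CONJ NOUN.
Verifying each rule — rule 1 holds; rule 2 holds; rule 3 holds; rule 4 holds.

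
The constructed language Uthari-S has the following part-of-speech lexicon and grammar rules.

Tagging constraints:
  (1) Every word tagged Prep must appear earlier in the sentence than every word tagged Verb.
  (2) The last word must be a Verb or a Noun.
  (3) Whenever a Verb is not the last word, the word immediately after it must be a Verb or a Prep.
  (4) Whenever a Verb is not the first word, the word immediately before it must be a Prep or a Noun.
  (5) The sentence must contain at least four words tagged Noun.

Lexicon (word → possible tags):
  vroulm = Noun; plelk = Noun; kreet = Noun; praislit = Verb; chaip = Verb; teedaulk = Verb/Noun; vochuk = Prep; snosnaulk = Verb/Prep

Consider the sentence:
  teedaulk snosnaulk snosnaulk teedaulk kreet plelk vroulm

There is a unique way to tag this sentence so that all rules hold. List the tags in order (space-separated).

Candidates per position — 1:teedaulk {Verb,Noun}; 2:snosnaulk {Verb,Prep}; 3:snosnaulk {Verb,Prep}; 4:teedaulk {Verb,Noun}; 5:kreet {Noun}; 6:plelk {Noun}; 7:vroulm {Noun}.
If word 3 were Verb, no tagging could satisfy rule 3; so word 3 is Prep.
If word 4 were Verb, no tagging could satisfy rule 3; so word 4 is Noun.
If word 1 were Verb, no tagging could satisfy rule 1; so word 1 is Noun.
If word 2 were Verb, no tagging could satisfy rule 1; so word 2 is Prep.
The only consistent sequence is: Noun Prep Prep Noun Noun Noun Noun.
Verifying each rule — rule 1 satisfied; rule 2 satisfied; rule 3 satisfied; rule 4 satisfied; rule 5 satisfied.

Noun Prep Prep Noun Noun Noun Noun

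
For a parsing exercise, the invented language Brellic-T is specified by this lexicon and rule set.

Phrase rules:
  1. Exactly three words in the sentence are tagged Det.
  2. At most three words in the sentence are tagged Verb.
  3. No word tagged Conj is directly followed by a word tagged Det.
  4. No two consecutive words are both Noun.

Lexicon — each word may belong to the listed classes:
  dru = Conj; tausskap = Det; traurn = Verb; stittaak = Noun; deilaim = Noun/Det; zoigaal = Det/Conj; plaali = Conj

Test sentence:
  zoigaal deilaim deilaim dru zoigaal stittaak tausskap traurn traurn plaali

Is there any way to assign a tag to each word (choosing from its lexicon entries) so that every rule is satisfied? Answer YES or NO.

YES

Candidates per position — 1:zoigaal {Det,Conj}; 2:deilaim {Noun,Det}; 3:deilaim {Noun,Det}; 4:dru {Conj}; 5:zoigaal {Det,Conj}; 6:stittaak {Noun}; 7:tausskap {Det}; 8:traurn {Verb}; 9:traurn {Verb}; 10:plaali {Conj}.
One satisfying assignment: Det Det Noun Conj Conj Noun Det Verb Verb Conj.
Check: rule 1 holds; rule 2 holds; rule 3 holds; rule 4 holds.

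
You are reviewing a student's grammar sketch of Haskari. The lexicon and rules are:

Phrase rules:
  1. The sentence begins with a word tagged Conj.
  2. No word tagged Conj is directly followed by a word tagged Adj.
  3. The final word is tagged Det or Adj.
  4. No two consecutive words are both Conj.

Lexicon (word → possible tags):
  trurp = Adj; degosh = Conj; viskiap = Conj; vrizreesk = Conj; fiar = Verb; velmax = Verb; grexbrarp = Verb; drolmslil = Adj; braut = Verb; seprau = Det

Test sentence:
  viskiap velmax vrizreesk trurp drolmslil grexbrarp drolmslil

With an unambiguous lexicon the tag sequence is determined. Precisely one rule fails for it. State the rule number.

2

Fixed tagging: Conj Verb Conj Adj Adj Verb Adj.
Rule check: R1 pass, R2 fail, R3 pass, R4 pass.
Only rule 2 fails.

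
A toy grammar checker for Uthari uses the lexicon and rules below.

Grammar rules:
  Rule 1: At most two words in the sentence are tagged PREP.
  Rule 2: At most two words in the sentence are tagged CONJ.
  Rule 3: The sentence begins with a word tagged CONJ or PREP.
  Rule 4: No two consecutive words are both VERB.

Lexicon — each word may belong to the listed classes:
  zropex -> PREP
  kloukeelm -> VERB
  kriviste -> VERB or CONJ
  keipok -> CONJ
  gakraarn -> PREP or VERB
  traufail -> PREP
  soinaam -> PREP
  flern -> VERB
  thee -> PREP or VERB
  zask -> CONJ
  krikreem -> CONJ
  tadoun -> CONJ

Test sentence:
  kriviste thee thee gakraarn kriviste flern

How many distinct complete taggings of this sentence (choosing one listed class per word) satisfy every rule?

4

Candidates per position — 1:kriviste {VERB,CONJ}; 2:thee {PREP,VERB}; 3:thee {PREP,VERB}; 4:gakraarn {PREP,VERB}; 5:kriviste {VERB,CONJ}; 6:flern {VERB}.
There are 32 candidate sequences in total.
The sequences that satisfy every rule: CONJ PREP PREP VERB CONJ VERB; CONJ PREP VERB PREP CONJ VERB; CONJ VERB PREP PREP CONJ VERB; CONJ VERB PREP VERB CONJ VERB.
Count = 4.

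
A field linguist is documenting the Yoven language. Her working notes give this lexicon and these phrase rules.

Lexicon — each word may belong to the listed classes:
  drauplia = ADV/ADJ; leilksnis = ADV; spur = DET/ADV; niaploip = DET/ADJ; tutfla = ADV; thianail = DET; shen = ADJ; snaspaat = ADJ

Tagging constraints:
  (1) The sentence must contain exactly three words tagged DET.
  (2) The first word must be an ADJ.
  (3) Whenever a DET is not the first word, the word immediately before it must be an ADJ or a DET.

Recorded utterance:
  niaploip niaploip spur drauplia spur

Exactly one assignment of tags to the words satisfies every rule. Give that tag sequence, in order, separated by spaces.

ADJ DET DET ADJ DET

Candidates per position — 1:niaploip {DET,ADJ}; 2:niaploip {DET,ADJ}; 3:spur {DET,ADV}; 4:drauplia {ADV,ADJ}; 5:spur {DET,ADV}.
At position 1, choosing DET makes rule 2 impossible to satisfy; hence ADJ.
At position 2, choosing ADJ makes rule 1 impossible to satisfy; hence DET.
At position 3, choosing ADV makes rule 1 impossible to satisfy; hence DET.
At position 5, choosing ADV makes rule 1 impossible to satisfy; hence DET.
At position 4, choosing ADV makes rule 3 impossible to satisfy; hence ADJ.
That leaves exactly one tagging: ADJ DET DET ADJ DET.
Verifying each rule — rule 1 ok; rule 2 ok; rule 3 ok.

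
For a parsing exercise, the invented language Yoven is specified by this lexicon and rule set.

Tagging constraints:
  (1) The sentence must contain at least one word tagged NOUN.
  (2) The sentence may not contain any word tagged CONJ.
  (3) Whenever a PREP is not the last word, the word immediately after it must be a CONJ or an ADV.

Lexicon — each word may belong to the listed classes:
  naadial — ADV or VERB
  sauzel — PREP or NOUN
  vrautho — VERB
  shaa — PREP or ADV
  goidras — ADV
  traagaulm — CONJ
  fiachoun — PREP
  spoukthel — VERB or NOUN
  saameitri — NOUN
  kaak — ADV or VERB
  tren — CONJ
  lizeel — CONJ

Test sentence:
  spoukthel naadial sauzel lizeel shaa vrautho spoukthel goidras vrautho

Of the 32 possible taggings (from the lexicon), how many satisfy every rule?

Candidates per position — 1:spoukthel {VERB,NOUN}; 2:naadial {ADV,VERB}; 3:sauzel {PREP,NOUN}; 4:lizeel {CONJ}; 5:shaa {PREP,ADV}; 6:vrautho {VERB}; 7:spoukthel {VERB,NOUN}; 8:goidras {ADV}; 9:vrautho {VERB}.
There are 32 candidate sequences in total.
Rule 2 cannot be satisfied by any choice of tags from the lexicon.
So there is no consistent tagging.
Count = 0.

0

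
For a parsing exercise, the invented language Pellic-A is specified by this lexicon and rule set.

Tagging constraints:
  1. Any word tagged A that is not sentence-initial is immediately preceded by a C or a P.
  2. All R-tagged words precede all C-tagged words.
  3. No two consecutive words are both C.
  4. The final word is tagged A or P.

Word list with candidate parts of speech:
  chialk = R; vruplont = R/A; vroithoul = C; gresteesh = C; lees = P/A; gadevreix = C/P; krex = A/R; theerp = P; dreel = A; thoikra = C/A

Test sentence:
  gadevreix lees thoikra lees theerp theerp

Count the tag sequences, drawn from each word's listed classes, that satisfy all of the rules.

Candidates per position — 1:gadevreix {C,P}; 2:lees {P,A}; 3:thoikra {C,A}; 4:lees {P,A}; 5:theerp {P}; 6:theerp {P}.
There are 16 candidate sequences in total.
Checking each against the rules leaves 10 sequences.
Count = 10.

10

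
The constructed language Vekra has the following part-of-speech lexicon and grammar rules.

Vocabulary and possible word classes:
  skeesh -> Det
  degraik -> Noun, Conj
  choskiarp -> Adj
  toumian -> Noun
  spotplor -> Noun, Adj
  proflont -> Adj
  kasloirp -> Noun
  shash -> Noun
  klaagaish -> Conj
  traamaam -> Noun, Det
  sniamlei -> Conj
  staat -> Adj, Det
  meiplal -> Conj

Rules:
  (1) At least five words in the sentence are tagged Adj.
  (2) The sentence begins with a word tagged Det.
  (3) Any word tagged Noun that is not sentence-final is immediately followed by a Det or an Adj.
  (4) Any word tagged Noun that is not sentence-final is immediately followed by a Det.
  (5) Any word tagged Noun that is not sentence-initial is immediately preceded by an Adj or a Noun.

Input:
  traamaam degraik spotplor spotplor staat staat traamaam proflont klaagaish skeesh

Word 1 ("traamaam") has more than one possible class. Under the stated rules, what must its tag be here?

Candidates per position — 1:traamaam {Noun,Det}; 2:degraik {Noun,Conj}; 3:spotplor {Noun,Adj}; 4:spotplor {Noun,Adj}; 5:staat {Adj,Det}; 6:staat {Adj,Det}; 7:traamaam {Noun,Det}; 8:proflont {Adj}; 9:klaagaish {Conj}; 10:skeesh {Det}.
If word 1 were Noun, no tagging could satisfy rule 2; so word 1 is Det.
If word 2 were Noun, no tagging could satisfy rule 4; so word 2 is Conj.
If word 3 were Noun, no tagging could satisfy rule 1; so word 3 is Adj.
If word 4 were Noun, no tagging could satisfy rule 1; so word 4 is Adj.
If word 5 were Det, no tagging could satisfy rule 1; so word 5 is Adj.
If word 6 were Det, no tagging could satisfy rule 1; so word 6 is Adj.
If word 7 were Noun, no tagging could satisfy rule 4; so word 7 is Det.
The only consistent sequence is: Det Conj Adj Adj Adj Adj Det Adj Conj Det.
Check: rule 1 holds; rule 2 holds; rule 3 holds; rule 4 holds; rule 5 holds.

Det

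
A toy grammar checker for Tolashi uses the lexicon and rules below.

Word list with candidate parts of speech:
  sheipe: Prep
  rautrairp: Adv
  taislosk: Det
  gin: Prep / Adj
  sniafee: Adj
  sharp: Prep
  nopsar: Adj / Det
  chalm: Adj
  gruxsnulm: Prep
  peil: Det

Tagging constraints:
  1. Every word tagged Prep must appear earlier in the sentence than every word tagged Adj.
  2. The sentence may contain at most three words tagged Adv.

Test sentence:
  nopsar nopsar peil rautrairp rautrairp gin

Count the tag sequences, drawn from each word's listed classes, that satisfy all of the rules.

5

Candidates per position — 1:nopsar {Adj,Det}; 2:nopsar {Adj,Det}; 3:peil {Det}; 4:rautrairp {Adv}; 5:rautrairp {Adv}; 6:gin {Prep,Adj}.
There are 8 candidate sequences in total.
The sequences that satisfy every rule: Adj Adj Det Adv Adv Adj; Adj Det Det Adv Adv Adj; Det Adj Det Adv Adv Adj; Det Det Det Adv Adv Prep; Det Det Det Adv Adv Adj.
Count = 5.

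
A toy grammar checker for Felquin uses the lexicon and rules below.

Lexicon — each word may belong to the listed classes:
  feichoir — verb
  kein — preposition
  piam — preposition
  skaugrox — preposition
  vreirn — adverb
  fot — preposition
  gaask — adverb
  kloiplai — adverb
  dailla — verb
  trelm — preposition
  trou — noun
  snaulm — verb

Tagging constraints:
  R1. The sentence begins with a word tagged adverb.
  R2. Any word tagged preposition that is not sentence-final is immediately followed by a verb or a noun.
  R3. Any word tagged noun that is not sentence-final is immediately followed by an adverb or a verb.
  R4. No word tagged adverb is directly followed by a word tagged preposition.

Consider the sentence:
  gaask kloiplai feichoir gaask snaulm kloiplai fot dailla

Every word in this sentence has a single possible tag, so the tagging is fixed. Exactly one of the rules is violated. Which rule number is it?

4

Fixed tagging: adverb adverb verb adverb verb adverb preposition verb.
Applying the rules: R1 holds, R2 holds, R3 holds, R4 violated.
Only rule 4 fails.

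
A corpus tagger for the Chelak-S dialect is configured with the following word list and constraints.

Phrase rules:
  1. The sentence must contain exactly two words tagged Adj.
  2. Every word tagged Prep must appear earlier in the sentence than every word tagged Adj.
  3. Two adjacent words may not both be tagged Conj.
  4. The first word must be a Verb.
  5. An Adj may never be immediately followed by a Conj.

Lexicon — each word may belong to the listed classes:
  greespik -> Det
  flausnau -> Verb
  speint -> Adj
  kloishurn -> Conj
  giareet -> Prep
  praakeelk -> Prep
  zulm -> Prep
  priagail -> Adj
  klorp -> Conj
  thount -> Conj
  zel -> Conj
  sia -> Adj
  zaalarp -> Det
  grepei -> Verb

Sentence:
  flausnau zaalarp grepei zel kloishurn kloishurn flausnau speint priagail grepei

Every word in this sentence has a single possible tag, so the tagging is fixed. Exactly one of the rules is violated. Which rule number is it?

3

Fixed tagging: Verb Det Verb Conj Conj Conj Verb Adj Adj Verb.
Checking each rule: R1 holds, R2 holds, R3 violated, R4 holds, R5 holds.
Only rule 3 fails.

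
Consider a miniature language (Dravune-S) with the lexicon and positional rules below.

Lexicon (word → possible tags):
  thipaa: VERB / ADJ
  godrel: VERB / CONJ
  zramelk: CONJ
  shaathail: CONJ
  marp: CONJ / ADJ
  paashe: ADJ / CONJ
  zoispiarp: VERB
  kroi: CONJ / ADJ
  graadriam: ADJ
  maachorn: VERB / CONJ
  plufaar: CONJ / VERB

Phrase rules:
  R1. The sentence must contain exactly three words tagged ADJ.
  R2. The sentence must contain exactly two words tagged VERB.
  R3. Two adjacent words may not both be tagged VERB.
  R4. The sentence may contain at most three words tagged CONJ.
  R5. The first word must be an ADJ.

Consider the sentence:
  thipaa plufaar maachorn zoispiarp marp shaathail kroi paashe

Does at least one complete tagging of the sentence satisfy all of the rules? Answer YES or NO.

Candidates per position — 1:thipaa {VERB,ADJ}; 2:plufaar {CONJ,VERB}; 3:maachorn {VERB,CONJ}; 4:zoispiarp {VERB}; 5:marp {CONJ,ADJ}; 6:shaathail {CONJ}; 7:kroi {CONJ,ADJ}; 8:paashe {ADJ,CONJ}.
One satisfying assignment: ADJ VERB CONJ VERB CONJ CONJ ADJ ADJ.
Rule-by-rule: rule 1 holds; rule 2 holds; rule 3 holds; rule 4 holds; rule 5 holds.

YES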